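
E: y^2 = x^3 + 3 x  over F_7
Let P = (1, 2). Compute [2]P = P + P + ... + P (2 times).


k = 2 = 10_2 (binary, LSB first: 01)
Double-and-add from P = (1, 2):
  bit 0 = 0: acc unchanged = O
  bit 1 = 1: acc = O + (2, 0) = (2, 0)

2P = (2, 0)


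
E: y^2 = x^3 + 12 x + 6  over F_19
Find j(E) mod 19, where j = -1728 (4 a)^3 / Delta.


Delta = -16(4 a^3 + 27 b^2) mod 19 = 16
-1728 * (4 a)^3 = -1728 * (4*12)^3 mod 19 = 12
j = 12 * 16^(-1) mod 19 = 15

j = 15 (mod 19)


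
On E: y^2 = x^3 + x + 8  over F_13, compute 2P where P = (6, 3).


Doubling: s = (3 x1^2 + a) / (2 y1)
s = (3*6^2 + 1) / (2*3) mod 13 = 3
x3 = s^2 - 2 x1 mod 13 = 3^2 - 2*6 = 10
y3 = s (x1 - x3) - y1 mod 13 = 3 * (6 - 10) - 3 = 11

2P = (10, 11)


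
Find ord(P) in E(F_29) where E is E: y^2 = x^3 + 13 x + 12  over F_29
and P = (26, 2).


Compute successive multiples of P until we hit O:
  1P = (26, 2)
  2P = (19, 10)
  3P = (22, 10)
  4P = (14, 3)
  5P = (17, 19)
  6P = (20, 6)
  7P = (6, 4)
  8P = (6, 25)
  ... (continuing to 15P)
  15P = O

ord(P) = 15


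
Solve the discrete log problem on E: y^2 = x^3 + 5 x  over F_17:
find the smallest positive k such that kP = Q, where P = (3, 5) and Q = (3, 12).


Enumerate multiples of P until we hit Q = (3, 12):
  1P = (3, 5)
  2P = (9, 3)
  3P = (7, 2)
  4P = (15, 4)
  5P = (14, 3)
  6P = (2, 1)
  7P = (11, 14)
  8P = (4, 13)
  9P = (6, 5)
  10P = (8, 12)
  11P = (10, 9)
  12P = (13, 16)
  13P = (0, 0)
  14P = (13, 1)
  15P = (10, 8)
  16P = (8, 5)
  17P = (6, 12)
  18P = (4, 4)
  19P = (11, 3)
  20P = (2, 16)
  21P = (14, 14)
  22P = (15, 13)
  23P = (7, 15)
  24P = (9, 14)
  25P = (3, 12)
Match found at i = 25.

k = 25


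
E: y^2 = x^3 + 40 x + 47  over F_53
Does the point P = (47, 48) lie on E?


Check whether y^2 = x^3 + 40 x + 47 (mod 53) for (x, y) = (47, 48).
LHS: y^2 = 48^2 mod 53 = 25
RHS: x^3 + 40 x + 47 = 47^3 + 40*47 + 47 mod 53 = 15
LHS != RHS

No, not on the curve


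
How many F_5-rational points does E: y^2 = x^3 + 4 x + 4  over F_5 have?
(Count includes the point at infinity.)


For each x in F_5, count y with y^2 = x^3 + 4 x + 4 mod 5:
  x = 0: RHS = 4, y in [2, 3]  -> 2 point(s)
  x = 1: RHS = 4, y in [2, 3]  -> 2 point(s)
  x = 2: RHS = 0, y in [0]  -> 1 point(s)
  x = 4: RHS = 4, y in [2, 3]  -> 2 point(s)
Affine points: 7. Add the point at infinity: total = 8.

#E(F_5) = 8


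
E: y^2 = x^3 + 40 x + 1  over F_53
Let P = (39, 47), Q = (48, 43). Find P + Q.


P != Q, so use the chord formula.
s = (y2 - y1) / (x2 - x1) = (49) / (9) mod 53 = 29
x3 = s^2 - x1 - x2 mod 53 = 29^2 - 39 - 48 = 12
y3 = s (x1 - x3) - y1 mod 53 = 29 * (39 - 12) - 47 = 47

P + Q = (12, 47)


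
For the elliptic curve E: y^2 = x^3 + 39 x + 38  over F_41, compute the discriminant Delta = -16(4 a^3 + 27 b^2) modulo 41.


4 a^3 + 27 b^2 = 4*39^3 + 27*38^2 = 237276 + 38988 = 276264
Delta = -16 * (276264) = -4420224
Delta mod 41 = 27

Delta = 27 (mod 41)


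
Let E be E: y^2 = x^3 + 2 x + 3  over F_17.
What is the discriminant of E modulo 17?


4 a^3 + 27 b^2 = 4*2^3 + 27*3^2 = 32 + 243 = 275
Delta = -16 * (275) = -4400
Delta mod 17 = 3

Delta = 3 (mod 17)


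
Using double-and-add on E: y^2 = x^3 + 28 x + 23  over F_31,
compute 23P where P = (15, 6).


k = 23 = 10111_2 (binary, LSB first: 11101)
Double-and-add from P = (15, 6):
  bit 0 = 1: acc = O + (15, 6) = (15, 6)
  bit 1 = 1: acc = (15, 6) + (6, 2) = (19, 6)
  bit 2 = 1: acc = (19, 6) + (28, 25) = (3, 14)
  bit 3 = 0: acc unchanged = (3, 14)
  bit 4 = 1: acc = (3, 14) + (30, 5) = (5, 28)

23P = (5, 28)


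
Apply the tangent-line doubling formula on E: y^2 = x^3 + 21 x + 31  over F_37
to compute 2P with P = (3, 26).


Doubling: s = (3 x1^2 + a) / (2 y1)
s = (3*3^2 + 21) / (2*26) mod 37 = 18
x3 = s^2 - 2 x1 mod 37 = 18^2 - 2*3 = 22
y3 = s (x1 - x3) - y1 mod 37 = 18 * (3 - 22) - 26 = 2

2P = (22, 2)


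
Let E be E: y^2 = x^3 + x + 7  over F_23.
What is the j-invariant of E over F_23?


Delta = -16(4 a^3 + 27 b^2) mod 23 = 20
-1728 * (4 a)^3 = -1728 * (4*1)^3 mod 23 = 15
j = 15 * 20^(-1) mod 23 = 18

j = 18 (mod 23)


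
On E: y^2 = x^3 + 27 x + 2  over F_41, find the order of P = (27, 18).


Compute successive multiples of P until we hit O:
  1P = (27, 18)
  2P = (28, 23)
  3P = (11, 21)
  4P = (8, 22)
  5P = (4, 16)
  6P = (9, 21)
  7P = (13, 7)
  8P = (24, 40)
  ... (continuing to 22P)
  22P = O

ord(P) = 22


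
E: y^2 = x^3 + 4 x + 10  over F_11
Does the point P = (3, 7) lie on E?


Check whether y^2 = x^3 + 4 x + 10 (mod 11) for (x, y) = (3, 7).
LHS: y^2 = 7^2 mod 11 = 5
RHS: x^3 + 4 x + 10 = 3^3 + 4*3 + 10 mod 11 = 5
LHS = RHS

Yes, on the curve


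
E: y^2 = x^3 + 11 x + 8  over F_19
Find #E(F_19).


For each x in F_19, count y with y^2 = x^3 + 11 x + 8 mod 19:
  x = 1: RHS = 1, y in [1, 18]  -> 2 point(s)
  x = 2: RHS = 0, y in [0]  -> 1 point(s)
  x = 3: RHS = 11, y in [7, 12]  -> 2 point(s)
  x = 5: RHS = 17, y in [6, 13]  -> 2 point(s)
  x = 6: RHS = 5, y in [9, 10]  -> 2 point(s)
  x = 8: RHS = 0, y in [0]  -> 1 point(s)
  x = 9: RHS = 0, y in [0]  -> 1 point(s)
  x = 10: RHS = 16, y in [4, 15]  -> 2 point(s)
  x = 11: RHS = 16, y in [4, 15]  -> 2 point(s)
  x = 12: RHS = 6, y in [5, 14]  -> 2 point(s)
  x = 13: RHS = 11, y in [7, 12]  -> 2 point(s)
  x = 16: RHS = 5, y in [9, 10]  -> 2 point(s)
  x = 17: RHS = 16, y in [4, 15]  -> 2 point(s)
Affine points: 23. Add the point at infinity: total = 24.

#E(F_19) = 24


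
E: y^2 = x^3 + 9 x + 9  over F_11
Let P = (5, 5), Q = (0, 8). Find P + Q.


P != Q, so use the chord formula.
s = (y2 - y1) / (x2 - x1) = (3) / (6) mod 11 = 6
x3 = s^2 - x1 - x2 mod 11 = 6^2 - 5 - 0 = 9
y3 = s (x1 - x3) - y1 mod 11 = 6 * (5 - 9) - 5 = 4

P + Q = (9, 4)


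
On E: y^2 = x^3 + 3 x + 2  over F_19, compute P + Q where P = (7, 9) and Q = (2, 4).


P != Q, so use the chord formula.
s = (y2 - y1) / (x2 - x1) = (14) / (14) mod 19 = 1
x3 = s^2 - x1 - x2 mod 19 = 1^2 - 7 - 2 = 11
y3 = s (x1 - x3) - y1 mod 19 = 1 * (7 - 11) - 9 = 6

P + Q = (11, 6)


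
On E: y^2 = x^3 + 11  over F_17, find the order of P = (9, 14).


Compute successive multiples of P until we hit O:
  1P = (9, 14)
  2P = (3, 15)
  3P = (14, 1)
  4P = (13, 10)
  5P = (13, 7)
  6P = (14, 16)
  7P = (3, 2)
  8P = (9, 3)
  ... (continuing to 9P)
  9P = O

ord(P) = 9


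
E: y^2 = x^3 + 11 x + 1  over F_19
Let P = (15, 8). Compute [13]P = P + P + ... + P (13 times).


k = 13 = 1101_2 (binary, LSB first: 1011)
Double-and-add from P = (15, 8):
  bit 0 = 1: acc = O + (15, 8) = (15, 8)
  bit 1 = 0: acc unchanged = (15, 8)
  bit 2 = 1: acc = (15, 8) + (16, 6) = (11, 3)
  bit 3 = 1: acc = (11, 3) + (6, 13) = (6, 6)

13P = (6, 6)


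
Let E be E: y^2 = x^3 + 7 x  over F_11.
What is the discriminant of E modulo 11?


4 a^3 + 27 b^2 = 4*7^3 + 27*0^2 = 1372 + 0 = 1372
Delta = -16 * (1372) = -21952
Delta mod 11 = 4

Delta = 4 (mod 11)


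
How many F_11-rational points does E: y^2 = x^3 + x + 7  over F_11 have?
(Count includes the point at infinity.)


For each x in F_11, count y with y^2 = x^3 + 1 x + 7 mod 11:
  x = 1: RHS = 9, y in [3, 8]  -> 2 point(s)
  x = 3: RHS = 4, y in [2, 9]  -> 2 point(s)
  x = 4: RHS = 9, y in [3, 8]  -> 2 point(s)
  x = 5: RHS = 5, y in [4, 7]  -> 2 point(s)
  x = 6: RHS = 9, y in [3, 8]  -> 2 point(s)
  x = 7: RHS = 5, y in [4, 7]  -> 2 point(s)
  x = 10: RHS = 5, y in [4, 7]  -> 2 point(s)
Affine points: 14. Add the point at infinity: total = 15.

#E(F_11) = 15


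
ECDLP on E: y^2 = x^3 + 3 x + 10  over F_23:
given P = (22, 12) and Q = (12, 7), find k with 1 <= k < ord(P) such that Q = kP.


Enumerate multiples of P until we hit Q = (12, 7):
  1P = (22, 12)
  2P = (15, 7)
  3P = (2, 22)
  4P = (5, 14)
  5P = (14, 6)
  6P = (12, 7)
Match found at i = 6.

k = 6


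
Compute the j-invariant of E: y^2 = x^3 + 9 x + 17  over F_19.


Delta = -16(4 a^3 + 27 b^2) mod 19 = 9
-1728 * (4 a)^3 = -1728 * (4*9)^3 mod 19 = 11
j = 11 * 9^(-1) mod 19 = 16

j = 16 (mod 19)


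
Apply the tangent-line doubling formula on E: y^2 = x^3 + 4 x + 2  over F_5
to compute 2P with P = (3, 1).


Doubling: s = (3 x1^2 + a) / (2 y1)
s = (3*3^2 + 4) / (2*1) mod 5 = 3
x3 = s^2 - 2 x1 mod 5 = 3^2 - 2*3 = 3
y3 = s (x1 - x3) - y1 mod 5 = 3 * (3 - 3) - 1 = 4

2P = (3, 4)


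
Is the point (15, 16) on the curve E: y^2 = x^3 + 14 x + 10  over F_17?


Check whether y^2 = x^3 + 14 x + 10 (mod 17) for (x, y) = (15, 16).
LHS: y^2 = 16^2 mod 17 = 1
RHS: x^3 + 14 x + 10 = 15^3 + 14*15 + 10 mod 17 = 8
LHS != RHS

No, not on the curve


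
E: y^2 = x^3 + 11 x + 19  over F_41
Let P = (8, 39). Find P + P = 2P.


Doubling: s = (3 x1^2 + a) / (2 y1)
s = (3*8^2 + 11) / (2*39) mod 41 = 21
x3 = s^2 - 2 x1 mod 41 = 21^2 - 2*8 = 15
y3 = s (x1 - x3) - y1 mod 41 = 21 * (8 - 15) - 39 = 19

2P = (15, 19)


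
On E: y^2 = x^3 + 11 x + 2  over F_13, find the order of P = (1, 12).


Compute successive multiples of P until we hit O:
  1P = (1, 12)
  2P = (8, 11)
  3P = (8, 2)
  4P = (1, 1)
  5P = O

ord(P) = 5


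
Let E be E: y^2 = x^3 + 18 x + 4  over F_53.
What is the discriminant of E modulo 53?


4 a^3 + 27 b^2 = 4*18^3 + 27*4^2 = 23328 + 432 = 23760
Delta = -16 * (23760) = -380160
Delta mod 53 = 9

Delta = 9 (mod 53)


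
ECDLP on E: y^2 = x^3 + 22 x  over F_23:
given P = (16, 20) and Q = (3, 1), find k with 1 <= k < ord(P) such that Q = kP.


Enumerate multiples of P until we hit Q = (3, 1):
  1P = (16, 20)
  2P = (3, 1)
Match found at i = 2.

k = 2


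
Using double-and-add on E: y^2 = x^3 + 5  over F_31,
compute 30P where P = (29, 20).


k = 30 = 11110_2 (binary, LSB first: 01111)
Double-and-add from P = (29, 20):
  bit 0 = 0: acc unchanged = O
  bit 1 = 1: acc = O + (23, 19) = (23, 19)
  bit 2 = 1: acc = (23, 19) + (18, 3) = (30, 2)
  bit 3 = 1: acc = (30, 2) + (13, 1) = (16, 28)
  bit 4 = 1: acc = (16, 28) + (12, 20) = (7, 21)

30P = (7, 21)


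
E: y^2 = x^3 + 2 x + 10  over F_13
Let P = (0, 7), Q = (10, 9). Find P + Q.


P != Q, so use the chord formula.
s = (y2 - y1) / (x2 - x1) = (2) / (10) mod 13 = 8
x3 = s^2 - x1 - x2 mod 13 = 8^2 - 0 - 10 = 2
y3 = s (x1 - x3) - y1 mod 13 = 8 * (0 - 2) - 7 = 3

P + Q = (2, 3)


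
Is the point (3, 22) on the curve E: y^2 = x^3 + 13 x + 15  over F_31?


Check whether y^2 = x^3 + 13 x + 15 (mod 31) for (x, y) = (3, 22).
LHS: y^2 = 22^2 mod 31 = 19
RHS: x^3 + 13 x + 15 = 3^3 + 13*3 + 15 mod 31 = 19
LHS = RHS

Yes, on the curve


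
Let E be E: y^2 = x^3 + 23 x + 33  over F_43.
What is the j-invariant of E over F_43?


Delta = -16(4 a^3 + 27 b^2) mod 43 = 14
-1728 * (4 a)^3 = -1728 * (4*23)^3 mod 43 = 35
j = 35 * 14^(-1) mod 43 = 24

j = 24 (mod 43)


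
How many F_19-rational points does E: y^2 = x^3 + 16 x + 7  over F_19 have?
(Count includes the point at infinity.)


For each x in F_19, count y with y^2 = x^3 + 16 x + 7 mod 19:
  x = 0: RHS = 7, y in [8, 11]  -> 2 point(s)
  x = 1: RHS = 5, y in [9, 10]  -> 2 point(s)
  x = 2: RHS = 9, y in [3, 16]  -> 2 point(s)
  x = 3: RHS = 6, y in [5, 14]  -> 2 point(s)
  x = 7: RHS = 6, y in [5, 14]  -> 2 point(s)
  x = 8: RHS = 1, y in [1, 18]  -> 2 point(s)
  x = 9: RHS = 6, y in [5, 14]  -> 2 point(s)
  x = 14: RHS = 11, y in [7, 12]  -> 2 point(s)
  x = 17: RHS = 5, y in [9, 10]  -> 2 point(s)
  x = 18: RHS = 9, y in [3, 16]  -> 2 point(s)
Affine points: 20. Add the point at infinity: total = 21.

#E(F_19) = 21


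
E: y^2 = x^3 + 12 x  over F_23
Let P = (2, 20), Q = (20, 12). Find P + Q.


P != Q, so use the chord formula.
s = (y2 - y1) / (x2 - x1) = (15) / (18) mod 23 = 20
x3 = s^2 - x1 - x2 mod 23 = 20^2 - 2 - 20 = 10
y3 = s (x1 - x3) - y1 mod 23 = 20 * (2 - 10) - 20 = 4

P + Q = (10, 4)


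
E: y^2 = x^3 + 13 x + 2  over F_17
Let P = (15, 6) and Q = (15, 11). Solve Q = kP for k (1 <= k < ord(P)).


Enumerate multiples of P until we hit Q = (15, 11):
  1P = (15, 6)
  2P = (12, 13)
  3P = (3, 0)
  4P = (12, 4)
  5P = (15, 11)
Match found at i = 5.

k = 5


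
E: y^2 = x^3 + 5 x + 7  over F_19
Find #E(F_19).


For each x in F_19, count y with y^2 = x^3 + 5 x + 7 mod 19:
  x = 0: RHS = 7, y in [8, 11]  -> 2 point(s)
  x = 2: RHS = 6, y in [5, 14]  -> 2 point(s)
  x = 3: RHS = 11, y in [7, 12]  -> 2 point(s)
  x = 5: RHS = 5, y in [9, 10]  -> 2 point(s)
  x = 6: RHS = 6, y in [5, 14]  -> 2 point(s)
  x = 7: RHS = 5, y in [9, 10]  -> 2 point(s)
  x = 11: RHS = 6, y in [5, 14]  -> 2 point(s)
  x = 12: RHS = 9, y in [3, 16]  -> 2 point(s)
  x = 14: RHS = 9, y in [3, 16]  -> 2 point(s)
  x = 18: RHS = 1, y in [1, 18]  -> 2 point(s)
Affine points: 20. Add the point at infinity: total = 21.

#E(F_19) = 21


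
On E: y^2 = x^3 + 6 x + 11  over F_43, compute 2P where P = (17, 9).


Doubling: s = (3 x1^2 + a) / (2 y1)
s = (3*17^2 + 6) / (2*9) mod 43 = 27
x3 = s^2 - 2 x1 mod 43 = 27^2 - 2*17 = 7
y3 = s (x1 - x3) - y1 mod 43 = 27 * (17 - 7) - 9 = 3

2P = (7, 3)


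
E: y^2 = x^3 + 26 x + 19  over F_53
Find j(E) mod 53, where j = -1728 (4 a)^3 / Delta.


Delta = -16(4 a^3 + 27 b^2) mod 53 = 35
-1728 * (4 a)^3 = -1728 * (4*26)^3 mod 53 = 44
j = 44 * 35^(-1) mod 53 = 27

j = 27 (mod 53)


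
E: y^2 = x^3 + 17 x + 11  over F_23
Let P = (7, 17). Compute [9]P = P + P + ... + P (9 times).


k = 9 = 1001_2 (binary, LSB first: 1001)
Double-and-add from P = (7, 17):
  bit 0 = 1: acc = O + (7, 17) = (7, 17)
  bit 1 = 0: acc unchanged = (7, 17)
  bit 2 = 0: acc unchanged = (7, 17)
  bit 3 = 1: acc = (7, 17) + (1, 12) = (1, 11)

9P = (1, 11)


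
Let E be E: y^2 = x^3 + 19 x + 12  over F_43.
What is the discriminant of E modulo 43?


4 a^3 + 27 b^2 = 4*19^3 + 27*12^2 = 27436 + 3888 = 31324
Delta = -16 * (31324) = -501184
Delta mod 43 = 24

Delta = 24 (mod 43)


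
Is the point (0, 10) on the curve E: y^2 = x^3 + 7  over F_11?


Check whether y^2 = x^3 + 0 x + 7 (mod 11) for (x, y) = (0, 10).
LHS: y^2 = 10^2 mod 11 = 1
RHS: x^3 + 0 x + 7 = 0^3 + 0*0 + 7 mod 11 = 7
LHS != RHS

No, not on the curve


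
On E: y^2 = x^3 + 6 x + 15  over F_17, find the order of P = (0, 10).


Compute successive multiples of P until we hit O:
  1P = (0, 10)
  2P = (4, 16)
  3P = (11, 16)
  4P = (7, 14)
  5P = (2, 1)
  6P = (14, 2)
  7P = (12, 9)
  8P = (3, 3)
  ... (continuing to 24P)
  24P = O

ord(P) = 24


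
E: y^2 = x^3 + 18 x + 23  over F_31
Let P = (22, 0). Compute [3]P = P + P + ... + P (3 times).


k = 3 = 11_2 (binary, LSB first: 11)
Double-and-add from P = (22, 0):
  bit 0 = 1: acc = O + (22, 0) = (22, 0)
  bit 1 = 1: acc = (22, 0) + O = (22, 0)

3P = (22, 0)


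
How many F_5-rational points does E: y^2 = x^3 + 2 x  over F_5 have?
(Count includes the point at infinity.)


For each x in F_5, count y with y^2 = x^3 + 2 x + 0 mod 5:
  x = 0: RHS = 0, y in [0]  -> 1 point(s)
Affine points: 1. Add the point at infinity: total = 2.

#E(F_5) = 2


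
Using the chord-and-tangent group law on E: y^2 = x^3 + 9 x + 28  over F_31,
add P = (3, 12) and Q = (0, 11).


P != Q, so use the chord formula.
s = (y2 - y1) / (x2 - x1) = (30) / (28) mod 31 = 21
x3 = s^2 - x1 - x2 mod 31 = 21^2 - 3 - 0 = 4
y3 = s (x1 - x3) - y1 mod 31 = 21 * (3 - 4) - 12 = 29

P + Q = (4, 29)


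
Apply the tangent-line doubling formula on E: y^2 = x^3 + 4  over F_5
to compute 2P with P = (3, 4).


Doubling: s = (3 x1^2 + a) / (2 y1)
s = (3*3^2 + 0) / (2*4) mod 5 = 4
x3 = s^2 - 2 x1 mod 5 = 4^2 - 2*3 = 0
y3 = s (x1 - x3) - y1 mod 5 = 4 * (3 - 0) - 4 = 3

2P = (0, 3)


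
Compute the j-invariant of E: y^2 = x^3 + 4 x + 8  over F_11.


Delta = -16(4 a^3 + 27 b^2) mod 11 = 2
-1728 * (4 a)^3 = -1728 * (4*4)^3 mod 11 = 7
j = 7 * 2^(-1) mod 11 = 9

j = 9 (mod 11)


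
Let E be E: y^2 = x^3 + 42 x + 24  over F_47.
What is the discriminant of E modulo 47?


4 a^3 + 27 b^2 = 4*42^3 + 27*24^2 = 296352 + 15552 = 311904
Delta = -16 * (311904) = -4990464
Delta mod 47 = 43

Delta = 43 (mod 47)


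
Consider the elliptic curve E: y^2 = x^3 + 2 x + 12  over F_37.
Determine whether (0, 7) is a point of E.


Check whether y^2 = x^3 + 2 x + 12 (mod 37) for (x, y) = (0, 7).
LHS: y^2 = 7^2 mod 37 = 12
RHS: x^3 + 2 x + 12 = 0^3 + 2*0 + 12 mod 37 = 12
LHS = RHS

Yes, on the curve


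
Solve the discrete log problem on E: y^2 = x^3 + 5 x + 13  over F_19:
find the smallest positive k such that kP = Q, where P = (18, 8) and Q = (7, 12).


Enumerate multiples of P until we hit Q = (7, 12):
  1P = (18, 8)
  2P = (7, 7)
  3P = (5, 7)
  4P = (5, 12)
  5P = (7, 12)
Match found at i = 5.

k = 5


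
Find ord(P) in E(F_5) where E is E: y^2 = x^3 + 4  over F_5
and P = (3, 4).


Compute successive multiples of P until we hit O:
  1P = (3, 4)
  2P = (0, 3)
  3P = (1, 0)
  4P = (0, 2)
  5P = (3, 1)
  6P = O

ord(P) = 6


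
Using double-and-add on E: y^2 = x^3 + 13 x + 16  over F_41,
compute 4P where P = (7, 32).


k = 4 = 100_2 (binary, LSB first: 001)
Double-and-add from P = (7, 32):
  bit 0 = 0: acc unchanged = O
  bit 1 = 0: acc unchanged = O
  bit 2 = 1: acc = O + (40, 24) = (40, 24)

4P = (40, 24)


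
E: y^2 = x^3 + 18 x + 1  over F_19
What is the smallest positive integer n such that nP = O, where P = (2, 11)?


Compute successive multiples of P until we hit O:
  1P = (2, 11)
  2P = (1, 18)
  3P = (8, 12)
  4P = (18, 18)
  5P = (15, 13)
  6P = (0, 1)
  7P = (4, 17)
  8P = (3, 5)
  ... (continuing to 22P)
  22P = O

ord(P) = 22


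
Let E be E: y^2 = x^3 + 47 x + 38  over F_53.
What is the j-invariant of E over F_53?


Delta = -16(4 a^3 + 27 b^2) mod 53 = 46
-1728 * (4 a)^3 = -1728 * (4*47)^3 mod 53 = 30
j = 30 * 46^(-1) mod 53 = 26

j = 26 (mod 53)


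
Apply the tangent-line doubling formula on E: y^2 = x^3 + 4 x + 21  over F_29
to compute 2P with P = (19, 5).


Doubling: s = (3 x1^2 + a) / (2 y1)
s = (3*19^2 + 4) / (2*5) mod 29 = 13
x3 = s^2 - 2 x1 mod 29 = 13^2 - 2*19 = 15
y3 = s (x1 - x3) - y1 mod 29 = 13 * (19 - 15) - 5 = 18

2P = (15, 18)


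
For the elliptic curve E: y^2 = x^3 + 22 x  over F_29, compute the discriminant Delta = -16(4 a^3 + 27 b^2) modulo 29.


4 a^3 + 27 b^2 = 4*22^3 + 27*0^2 = 42592 + 0 = 42592
Delta = -16 * (42592) = -681472
Delta mod 29 = 28

Delta = 28 (mod 29)


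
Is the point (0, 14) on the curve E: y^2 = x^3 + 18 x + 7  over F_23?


Check whether y^2 = x^3 + 18 x + 7 (mod 23) for (x, y) = (0, 14).
LHS: y^2 = 14^2 mod 23 = 12
RHS: x^3 + 18 x + 7 = 0^3 + 18*0 + 7 mod 23 = 7
LHS != RHS

No, not on the curve


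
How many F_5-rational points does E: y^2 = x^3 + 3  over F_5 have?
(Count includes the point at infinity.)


For each x in F_5, count y with y^2 = x^3 + 0 x + 3 mod 5:
  x = 1: RHS = 4, y in [2, 3]  -> 2 point(s)
  x = 2: RHS = 1, y in [1, 4]  -> 2 point(s)
  x = 3: RHS = 0, y in [0]  -> 1 point(s)
Affine points: 5. Add the point at infinity: total = 6.

#E(F_5) = 6


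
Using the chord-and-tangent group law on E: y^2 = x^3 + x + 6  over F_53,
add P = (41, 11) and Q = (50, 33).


P != Q, so use the chord formula.
s = (y2 - y1) / (x2 - x1) = (22) / (9) mod 53 = 26
x3 = s^2 - x1 - x2 mod 53 = 26^2 - 41 - 50 = 2
y3 = s (x1 - x3) - y1 mod 53 = 26 * (41 - 2) - 11 = 49

P + Q = (2, 49)


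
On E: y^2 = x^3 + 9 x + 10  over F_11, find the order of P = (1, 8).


Compute successive multiples of P until we hit O:
  1P = (1, 8)
  2P = (2, 5)
  3P = (6, 7)
  4P = (8, 0)
  5P = (6, 4)
  6P = (2, 6)
  7P = (1, 3)
  8P = O

ord(P) = 8


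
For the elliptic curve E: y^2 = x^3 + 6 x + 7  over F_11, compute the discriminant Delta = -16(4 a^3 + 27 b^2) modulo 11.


4 a^3 + 27 b^2 = 4*6^3 + 27*7^2 = 864 + 1323 = 2187
Delta = -16 * (2187) = -34992
Delta mod 11 = 10

Delta = 10 (mod 11)


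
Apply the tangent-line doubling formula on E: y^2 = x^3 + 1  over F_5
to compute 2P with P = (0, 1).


Doubling: s = (3 x1^2 + a) / (2 y1)
s = (3*0^2 + 0) / (2*1) mod 5 = 0
x3 = s^2 - 2 x1 mod 5 = 0^2 - 2*0 = 0
y3 = s (x1 - x3) - y1 mod 5 = 0 * (0 - 0) - 1 = 4

2P = (0, 4)


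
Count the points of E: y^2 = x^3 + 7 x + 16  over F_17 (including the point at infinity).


For each x in F_17, count y with y^2 = x^3 + 7 x + 16 mod 17:
  x = 0: RHS = 16, y in [4, 13]  -> 2 point(s)
  x = 2: RHS = 4, y in [2, 15]  -> 2 point(s)
  x = 3: RHS = 13, y in [8, 9]  -> 2 point(s)
  x = 6: RHS = 2, y in [6, 11]  -> 2 point(s)
  x = 7: RHS = 0, y in [0]  -> 1 point(s)
  x = 9: RHS = 9, y in [3, 14]  -> 2 point(s)
  x = 10: RHS = 15, y in [7, 10]  -> 2 point(s)
  x = 11: RHS = 13, y in [8, 9]  -> 2 point(s)
  x = 12: RHS = 9, y in [3, 14]  -> 2 point(s)
  x = 13: RHS = 9, y in [3, 14]  -> 2 point(s)
  x = 14: RHS = 2, y in [6, 11]  -> 2 point(s)
  x = 16: RHS = 8, y in [5, 12]  -> 2 point(s)
Affine points: 23. Add the point at infinity: total = 24.

#E(F_17) = 24


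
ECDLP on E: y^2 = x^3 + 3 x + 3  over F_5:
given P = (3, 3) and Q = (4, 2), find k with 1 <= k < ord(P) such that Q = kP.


Enumerate multiples of P until we hit Q = (4, 2):
  1P = (3, 3)
  2P = (4, 2)
Match found at i = 2.

k = 2


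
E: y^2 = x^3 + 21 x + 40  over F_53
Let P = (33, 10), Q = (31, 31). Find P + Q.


P != Q, so use the chord formula.
s = (y2 - y1) / (x2 - x1) = (21) / (51) mod 53 = 16
x3 = s^2 - x1 - x2 mod 53 = 16^2 - 33 - 31 = 33
y3 = s (x1 - x3) - y1 mod 53 = 16 * (33 - 33) - 10 = 43

P + Q = (33, 43)


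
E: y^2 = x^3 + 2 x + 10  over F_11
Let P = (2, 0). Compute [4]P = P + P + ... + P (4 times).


k = 4 = 100_2 (binary, LSB first: 001)
Double-and-add from P = (2, 0):
  bit 0 = 0: acc unchanged = O
  bit 1 = 0: acc unchanged = O
  bit 2 = 1: acc = O + O = O

4P = O


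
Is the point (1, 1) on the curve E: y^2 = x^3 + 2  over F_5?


Check whether y^2 = x^3 + 0 x + 2 (mod 5) for (x, y) = (1, 1).
LHS: y^2 = 1^2 mod 5 = 1
RHS: x^3 + 0 x + 2 = 1^3 + 0*1 + 2 mod 5 = 3
LHS != RHS

No, not on the curve


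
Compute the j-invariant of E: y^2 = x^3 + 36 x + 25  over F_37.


Delta = -16(4 a^3 + 27 b^2) mod 37 = 16
-1728 * (4 a)^3 = -1728 * (4*36)^3 mod 37 = 36
j = 36 * 16^(-1) mod 37 = 30

j = 30 (mod 37)


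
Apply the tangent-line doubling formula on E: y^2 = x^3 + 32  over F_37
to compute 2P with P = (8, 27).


Doubling: s = (3 x1^2 + a) / (2 y1)
s = (3*8^2 + 0) / (2*27) mod 37 = 20
x3 = s^2 - 2 x1 mod 37 = 20^2 - 2*8 = 14
y3 = s (x1 - x3) - y1 mod 37 = 20 * (8 - 14) - 27 = 1

2P = (14, 1)


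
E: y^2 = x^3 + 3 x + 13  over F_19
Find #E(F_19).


For each x in F_19, count y with y^2 = x^3 + 3 x + 13 mod 19:
  x = 1: RHS = 17, y in [6, 13]  -> 2 point(s)
  x = 3: RHS = 11, y in [7, 12]  -> 2 point(s)
  x = 5: RHS = 1, y in [1, 18]  -> 2 point(s)
  x = 6: RHS = 0, y in [0]  -> 1 point(s)
  x = 7: RHS = 16, y in [4, 15]  -> 2 point(s)
  x = 8: RHS = 17, y in [6, 13]  -> 2 point(s)
  x = 9: RHS = 9, y in [3, 16]  -> 2 point(s)
  x = 10: RHS = 17, y in [6, 13]  -> 2 point(s)
  x = 11: RHS = 9, y in [3, 16]  -> 2 point(s)
  x = 13: RHS = 7, y in [8, 11]  -> 2 point(s)
  x = 14: RHS = 6, y in [5, 14]  -> 2 point(s)
  x = 18: RHS = 9, y in [3, 16]  -> 2 point(s)
Affine points: 23. Add the point at infinity: total = 24.

#E(F_19) = 24


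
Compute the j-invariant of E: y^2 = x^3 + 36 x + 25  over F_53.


Delta = -16(4 a^3 + 27 b^2) mod 53 = 18
-1728 * (4 a)^3 = -1728 * (4*36)^3 mod 53 = 39
j = 39 * 18^(-1) mod 53 = 11

j = 11 (mod 53)


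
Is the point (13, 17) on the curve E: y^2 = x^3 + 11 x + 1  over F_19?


Check whether y^2 = x^3 + 11 x + 1 (mod 19) for (x, y) = (13, 17).
LHS: y^2 = 17^2 mod 19 = 4
RHS: x^3 + 11 x + 1 = 13^3 + 11*13 + 1 mod 19 = 4
LHS = RHS

Yes, on the curve


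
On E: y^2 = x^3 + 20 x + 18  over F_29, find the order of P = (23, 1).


Compute successive multiples of P until we hit O:
  1P = (23, 1)
  2P = (19, 23)
  3P = (10, 0)
  4P = (19, 6)
  5P = (23, 28)
  6P = O

ord(P) = 6


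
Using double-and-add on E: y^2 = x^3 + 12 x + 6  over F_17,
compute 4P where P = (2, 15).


k = 4 = 100_2 (binary, LSB first: 001)
Double-and-add from P = (2, 15):
  bit 0 = 0: acc unchanged = O
  bit 1 = 0: acc unchanged = O
  bit 2 = 1: acc = O + (5, 15) = (5, 15)

4P = (5, 15)


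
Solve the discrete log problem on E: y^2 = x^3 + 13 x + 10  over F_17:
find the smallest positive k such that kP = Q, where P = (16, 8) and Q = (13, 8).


Enumerate multiples of P until we hit Q = (13, 8):
  1P = (16, 8)
  2P = (3, 5)
  3P = (6, 10)
  4P = (10, 1)
  5P = (7, 11)
  6P = (13, 8)
Match found at i = 6.

k = 6


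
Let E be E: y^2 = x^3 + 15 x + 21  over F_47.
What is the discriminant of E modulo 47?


4 a^3 + 27 b^2 = 4*15^3 + 27*21^2 = 13500 + 11907 = 25407
Delta = -16 * (25407) = -406512
Delta mod 47 = 38

Delta = 38 (mod 47)


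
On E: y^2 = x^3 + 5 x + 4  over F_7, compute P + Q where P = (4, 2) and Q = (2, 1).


P != Q, so use the chord formula.
s = (y2 - y1) / (x2 - x1) = (6) / (5) mod 7 = 4
x3 = s^2 - x1 - x2 mod 7 = 4^2 - 4 - 2 = 3
y3 = s (x1 - x3) - y1 mod 7 = 4 * (4 - 3) - 2 = 2

P + Q = (3, 2)


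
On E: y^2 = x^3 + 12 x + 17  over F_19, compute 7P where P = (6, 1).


k = 7 = 111_2 (binary, LSB first: 111)
Double-and-add from P = (6, 1):
  bit 0 = 1: acc = O + (6, 1) = (6, 1)
  bit 1 = 1: acc = (6, 1) + (16, 7) = (8, 13)
  bit 2 = 1: acc = (8, 13) + (3, 17) = (17, 17)

7P = (17, 17)


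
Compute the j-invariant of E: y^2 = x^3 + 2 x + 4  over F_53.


Delta = -16(4 a^3 + 27 b^2) mod 53 = 49
-1728 * (4 a)^3 = -1728 * (4*2)^3 mod 53 = 46
j = 46 * 49^(-1) mod 53 = 15

j = 15 (mod 53)


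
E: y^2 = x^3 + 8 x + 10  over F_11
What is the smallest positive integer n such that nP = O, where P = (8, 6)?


Compute successive multiples of P until we hit O:
  1P = (8, 6)
  2P = (10, 1)
  3P = (2, 1)
  4P = (2, 10)
  5P = (10, 10)
  6P = (8, 5)
  7P = O

ord(P) = 7


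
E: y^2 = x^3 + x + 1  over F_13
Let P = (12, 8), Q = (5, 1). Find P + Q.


P != Q, so use the chord formula.
s = (y2 - y1) / (x2 - x1) = (6) / (6) mod 13 = 1
x3 = s^2 - x1 - x2 mod 13 = 1^2 - 12 - 5 = 10
y3 = s (x1 - x3) - y1 mod 13 = 1 * (12 - 10) - 8 = 7

P + Q = (10, 7)


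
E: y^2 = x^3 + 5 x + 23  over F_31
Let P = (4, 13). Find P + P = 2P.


Doubling: s = (3 x1^2 + a) / (2 y1)
s = (3*4^2 + 5) / (2*13) mod 31 = 8
x3 = s^2 - 2 x1 mod 31 = 8^2 - 2*4 = 25
y3 = s (x1 - x3) - y1 mod 31 = 8 * (4 - 25) - 13 = 5

2P = (25, 5)


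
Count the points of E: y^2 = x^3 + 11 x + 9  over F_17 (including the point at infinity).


For each x in F_17, count y with y^2 = x^3 + 11 x + 9 mod 17:
  x = 0: RHS = 9, y in [3, 14]  -> 2 point(s)
  x = 1: RHS = 4, y in [2, 15]  -> 2 point(s)
  x = 3: RHS = 1, y in [1, 16]  -> 2 point(s)
  x = 4: RHS = 15, y in [7, 10]  -> 2 point(s)
  x = 5: RHS = 2, y in [6, 11]  -> 2 point(s)
  x = 6: RHS = 2, y in [6, 11]  -> 2 point(s)
  x = 7: RHS = 4, y in [2, 15]  -> 2 point(s)
  x = 9: RHS = 4, y in [2, 15]  -> 2 point(s)
  x = 11: RHS = 16, y in [4, 13]  -> 2 point(s)
  x = 12: RHS = 16, y in [4, 13]  -> 2 point(s)
  x = 14: RHS = 0, y in [0]  -> 1 point(s)
  x = 15: RHS = 13, y in [8, 9]  -> 2 point(s)
Affine points: 23. Add the point at infinity: total = 24.

#E(F_17) = 24


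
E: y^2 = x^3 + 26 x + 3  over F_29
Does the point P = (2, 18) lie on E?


Check whether y^2 = x^3 + 26 x + 3 (mod 29) for (x, y) = (2, 18).
LHS: y^2 = 18^2 mod 29 = 5
RHS: x^3 + 26 x + 3 = 2^3 + 26*2 + 3 mod 29 = 5
LHS = RHS

Yes, on the curve


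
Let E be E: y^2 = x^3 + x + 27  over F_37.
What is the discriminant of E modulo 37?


4 a^3 + 27 b^2 = 4*1^3 + 27*27^2 = 4 + 19683 = 19687
Delta = -16 * (19687) = -314992
Delta mod 37 = 26

Delta = 26 (mod 37)


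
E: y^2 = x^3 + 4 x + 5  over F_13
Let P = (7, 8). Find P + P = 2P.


Doubling: s = (3 x1^2 + a) / (2 y1)
s = (3*7^2 + 4) / (2*8) mod 13 = 7
x3 = s^2 - 2 x1 mod 13 = 7^2 - 2*7 = 9
y3 = s (x1 - x3) - y1 mod 13 = 7 * (7 - 9) - 8 = 4

2P = (9, 4)


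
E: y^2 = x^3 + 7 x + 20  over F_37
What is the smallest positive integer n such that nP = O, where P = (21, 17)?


Compute successive multiples of P until we hit O:
  1P = (21, 17)
  2P = (16, 11)
  3P = (34, 34)
  4P = (31, 24)
  5P = (31, 13)
  6P = (34, 3)
  7P = (16, 26)
  8P = (21, 20)
  ... (continuing to 9P)
  9P = O

ord(P) = 9


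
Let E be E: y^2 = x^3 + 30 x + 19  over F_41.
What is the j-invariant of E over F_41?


Delta = -16(4 a^3 + 27 b^2) mod 41 = 39
-1728 * (4 a)^3 = -1728 * (4*30)^3 mod 41 = 39
j = 39 * 39^(-1) mod 41 = 1

j = 1 (mod 41)


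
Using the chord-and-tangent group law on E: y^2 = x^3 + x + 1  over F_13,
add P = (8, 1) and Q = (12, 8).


P != Q, so use the chord formula.
s = (y2 - y1) / (x2 - x1) = (7) / (4) mod 13 = 5
x3 = s^2 - x1 - x2 mod 13 = 5^2 - 8 - 12 = 5
y3 = s (x1 - x3) - y1 mod 13 = 5 * (8 - 5) - 1 = 1

P + Q = (5, 1)


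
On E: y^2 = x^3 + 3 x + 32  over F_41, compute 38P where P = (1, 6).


k = 38 = 100110_2 (binary, LSB first: 011001)
Double-and-add from P = (1, 6):
  bit 0 = 0: acc unchanged = O
  bit 1 = 1: acc = O + (29, 21) = (29, 21)
  bit 2 = 1: acc = (29, 21) + (34, 18) = (21, 7)
  bit 3 = 0: acc unchanged = (21, 7)
  bit 4 = 0: acc unchanged = (21, 7)
  bit 5 = 1: acc = (21, 7) + (23, 3) = (1, 35)

38P = (1, 35)


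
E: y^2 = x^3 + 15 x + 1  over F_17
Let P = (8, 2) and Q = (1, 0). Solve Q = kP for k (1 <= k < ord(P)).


Enumerate multiples of P until we hit Q = (1, 0):
  1P = (8, 2)
  2P = (9, 10)
  3P = (13, 9)
  4P = (0, 16)
  5P = (11, 16)
  6P = (16, 6)
  7P = (6, 16)
  8P = (1, 0)
Match found at i = 8.

k = 8


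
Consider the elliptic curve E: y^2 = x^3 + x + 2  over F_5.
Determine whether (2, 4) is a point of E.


Check whether y^2 = x^3 + 1 x + 2 (mod 5) for (x, y) = (2, 4).
LHS: y^2 = 4^2 mod 5 = 1
RHS: x^3 + 1 x + 2 = 2^3 + 1*2 + 2 mod 5 = 2
LHS != RHS

No, not on the curve


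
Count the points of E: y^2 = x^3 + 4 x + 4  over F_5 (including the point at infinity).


For each x in F_5, count y with y^2 = x^3 + 4 x + 4 mod 5:
  x = 0: RHS = 4, y in [2, 3]  -> 2 point(s)
  x = 1: RHS = 4, y in [2, 3]  -> 2 point(s)
  x = 2: RHS = 0, y in [0]  -> 1 point(s)
  x = 4: RHS = 4, y in [2, 3]  -> 2 point(s)
Affine points: 7. Add the point at infinity: total = 8.

#E(F_5) = 8


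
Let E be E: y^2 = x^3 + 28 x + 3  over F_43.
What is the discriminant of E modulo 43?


4 a^3 + 27 b^2 = 4*28^3 + 27*3^2 = 87808 + 243 = 88051
Delta = -16 * (88051) = -1408816
Delta mod 43 = 36

Delta = 36 (mod 43)


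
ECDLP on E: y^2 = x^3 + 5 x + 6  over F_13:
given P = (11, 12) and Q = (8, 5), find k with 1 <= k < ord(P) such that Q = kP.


Enumerate multiples of P until we hit Q = (8, 5):
  1P = (11, 12)
  2P = (8, 8)
  3P = (3, 3)
  4P = (9, 0)
  5P = (3, 10)
  6P = (8, 5)
Match found at i = 6.

k = 6


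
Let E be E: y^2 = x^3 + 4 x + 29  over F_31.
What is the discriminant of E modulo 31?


4 a^3 + 27 b^2 = 4*4^3 + 27*29^2 = 256 + 22707 = 22963
Delta = -16 * (22963) = -367408
Delta mod 31 = 4

Delta = 4 (mod 31)


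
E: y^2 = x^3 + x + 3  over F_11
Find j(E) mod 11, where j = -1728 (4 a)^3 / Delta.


Delta = -16(4 a^3 + 27 b^2) mod 11 = 8
-1728 * (4 a)^3 = -1728 * (4*1)^3 mod 11 = 2
j = 2 * 8^(-1) mod 11 = 3

j = 3 (mod 11)


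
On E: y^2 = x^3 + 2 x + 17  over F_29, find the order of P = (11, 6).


Compute successive multiples of P until we hit O:
  1P = (11, 6)
  2P = (8, 20)
  3P = (6, 19)
  4P = (6, 10)
  5P = (8, 9)
  6P = (11, 23)
  7P = O

ord(P) = 7


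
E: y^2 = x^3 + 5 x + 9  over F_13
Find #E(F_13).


For each x in F_13, count y with y^2 = x^3 + 5 x + 9 mod 13:
  x = 0: RHS = 9, y in [3, 10]  -> 2 point(s)
  x = 2: RHS = 1, y in [1, 12]  -> 2 point(s)
  x = 3: RHS = 12, y in [5, 8]  -> 2 point(s)
  x = 5: RHS = 3, y in [4, 9]  -> 2 point(s)
  x = 7: RHS = 10, y in [6, 7]  -> 2 point(s)
  x = 9: RHS = 3, y in [4, 9]  -> 2 point(s)
  x = 11: RHS = 4, y in [2, 11]  -> 2 point(s)
  x = 12: RHS = 3, y in [4, 9]  -> 2 point(s)
Affine points: 16. Add the point at infinity: total = 17.

#E(F_13) = 17


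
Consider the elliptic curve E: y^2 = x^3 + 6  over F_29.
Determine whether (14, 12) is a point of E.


Check whether y^2 = x^3 + 0 x + 6 (mod 29) for (x, y) = (14, 12).
LHS: y^2 = 12^2 mod 29 = 28
RHS: x^3 + 0 x + 6 = 14^3 + 0*14 + 6 mod 29 = 24
LHS != RHS

No, not on the curve


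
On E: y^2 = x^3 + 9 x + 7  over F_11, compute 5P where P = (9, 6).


k = 5 = 101_2 (binary, LSB first: 101)
Double-and-add from P = (9, 6):
  bit 0 = 1: acc = O + (9, 6) = (9, 6)
  bit 1 = 0: acc unchanged = (9, 6)
  bit 2 = 1: acc = (9, 6) + (5, 10) = (9, 5)

5P = (9, 5)


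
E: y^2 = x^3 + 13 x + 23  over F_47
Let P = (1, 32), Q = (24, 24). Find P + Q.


P != Q, so use the chord formula.
s = (y2 - y1) / (x2 - x1) = (39) / (23) mod 47 = 16
x3 = s^2 - x1 - x2 mod 47 = 16^2 - 1 - 24 = 43
y3 = s (x1 - x3) - y1 mod 47 = 16 * (1 - 43) - 32 = 1

P + Q = (43, 1)


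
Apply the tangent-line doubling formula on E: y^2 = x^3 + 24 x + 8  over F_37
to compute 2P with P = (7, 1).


Doubling: s = (3 x1^2 + a) / (2 y1)
s = (3*7^2 + 24) / (2*1) mod 37 = 30
x3 = s^2 - 2 x1 mod 37 = 30^2 - 2*7 = 35
y3 = s (x1 - x3) - y1 mod 37 = 30 * (7 - 35) - 1 = 10

2P = (35, 10)


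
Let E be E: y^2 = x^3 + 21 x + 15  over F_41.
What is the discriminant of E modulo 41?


4 a^3 + 27 b^2 = 4*21^3 + 27*15^2 = 37044 + 6075 = 43119
Delta = -16 * (43119) = -689904
Delta mod 41 = 3

Delta = 3 (mod 41)


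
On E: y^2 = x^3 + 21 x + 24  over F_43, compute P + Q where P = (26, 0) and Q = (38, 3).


P != Q, so use the chord formula.
s = (y2 - y1) / (x2 - x1) = (3) / (12) mod 43 = 11
x3 = s^2 - x1 - x2 mod 43 = 11^2 - 26 - 38 = 14
y3 = s (x1 - x3) - y1 mod 43 = 11 * (26 - 14) - 0 = 3

P + Q = (14, 3)


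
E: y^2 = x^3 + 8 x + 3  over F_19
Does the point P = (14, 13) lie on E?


Check whether y^2 = x^3 + 8 x + 3 (mod 19) for (x, y) = (14, 13).
LHS: y^2 = 13^2 mod 19 = 17
RHS: x^3 + 8 x + 3 = 14^3 + 8*14 + 3 mod 19 = 9
LHS != RHS

No, not on the curve


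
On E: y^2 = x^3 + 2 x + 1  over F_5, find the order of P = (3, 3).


Compute successive multiples of P until we hit O:
  1P = (3, 3)
  2P = (0, 4)
  3P = (1, 3)
  4P = (1, 2)
  5P = (0, 1)
  6P = (3, 2)
  7P = O

ord(P) = 7


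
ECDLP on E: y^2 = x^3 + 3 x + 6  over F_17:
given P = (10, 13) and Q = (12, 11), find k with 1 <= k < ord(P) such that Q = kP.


Enumerate multiples of P until we hit Q = (12, 11):
  1P = (10, 13)
  2P = (16, 6)
  3P = (7, 9)
  4P = (15, 3)
  5P = (13, 10)
  6P = (12, 6)
  7P = (3, 5)
  8P = (6, 11)
  9P = (14, 2)
  10P = (8, 7)
  11P = (8, 10)
  12P = (14, 15)
  13P = (6, 6)
  14P = (3, 12)
  15P = (12, 11)
Match found at i = 15.

k = 15


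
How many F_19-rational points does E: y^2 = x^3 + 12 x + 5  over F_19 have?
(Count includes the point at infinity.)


For each x in F_19, count y with y^2 = x^3 + 12 x + 5 mod 19:
  x = 0: RHS = 5, y in [9, 10]  -> 2 point(s)
  x = 3: RHS = 11, y in [7, 12]  -> 2 point(s)
  x = 5: RHS = 0, y in [0]  -> 1 point(s)
  x = 8: RHS = 5, y in [9, 10]  -> 2 point(s)
  x = 9: RHS = 6, y in [5, 14]  -> 2 point(s)
  x = 10: RHS = 4, y in [2, 17]  -> 2 point(s)
  x = 11: RHS = 5, y in [9, 10]  -> 2 point(s)
  x = 15: RHS = 7, y in [8, 11]  -> 2 point(s)
  x = 17: RHS = 11, y in [7, 12]  -> 2 point(s)
  x = 18: RHS = 11, y in [7, 12]  -> 2 point(s)
Affine points: 19. Add the point at infinity: total = 20.

#E(F_19) = 20


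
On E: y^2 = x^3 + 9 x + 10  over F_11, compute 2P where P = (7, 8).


k = 2 = 10_2 (binary, LSB first: 01)
Double-and-add from P = (7, 8):
  bit 0 = 0: acc unchanged = O
  bit 1 = 1: acc = O + (2, 5) = (2, 5)

2P = (2, 5)


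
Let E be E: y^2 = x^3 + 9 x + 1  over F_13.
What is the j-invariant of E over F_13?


Delta = -16(4 a^3 + 27 b^2) mod 13 = 11
-1728 * (4 a)^3 = -1728 * (4*9)^3 mod 13 = 12
j = 12 * 11^(-1) mod 13 = 7

j = 7 (mod 13)


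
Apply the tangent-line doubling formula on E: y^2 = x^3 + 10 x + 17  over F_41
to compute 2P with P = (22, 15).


Doubling: s = (3 x1^2 + a) / (2 y1)
s = (3*22^2 + 10) / (2*15) mod 41 = 5
x3 = s^2 - 2 x1 mod 41 = 5^2 - 2*22 = 22
y3 = s (x1 - x3) - y1 mod 41 = 5 * (22 - 22) - 15 = 26

2P = (22, 26)


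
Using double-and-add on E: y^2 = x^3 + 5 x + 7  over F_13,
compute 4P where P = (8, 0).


k = 4 = 100_2 (binary, LSB first: 001)
Double-and-add from P = (8, 0):
  bit 0 = 0: acc unchanged = O
  bit 1 = 0: acc unchanged = O
  bit 2 = 1: acc = O + O = O

4P = O


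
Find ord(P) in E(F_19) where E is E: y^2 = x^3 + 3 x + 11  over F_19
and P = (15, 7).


Compute successive multiples of P until we hit O:
  1P = (15, 7)
  2P = (14, 17)
  3P = (14, 2)
  4P = (15, 12)
  5P = O

ord(P) = 5


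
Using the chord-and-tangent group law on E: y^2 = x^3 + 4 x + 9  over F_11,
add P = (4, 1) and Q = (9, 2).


P != Q, so use the chord formula.
s = (y2 - y1) / (x2 - x1) = (1) / (5) mod 11 = 9
x3 = s^2 - x1 - x2 mod 11 = 9^2 - 4 - 9 = 2
y3 = s (x1 - x3) - y1 mod 11 = 9 * (4 - 2) - 1 = 6

P + Q = (2, 6)


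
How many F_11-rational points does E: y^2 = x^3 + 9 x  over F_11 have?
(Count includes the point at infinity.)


For each x in F_11, count y with y^2 = x^3 + 9 x + 0 mod 11:
  x = 0: RHS = 0, y in [0]  -> 1 point(s)
  x = 2: RHS = 4, y in [2, 9]  -> 2 point(s)
  x = 4: RHS = 1, y in [1, 10]  -> 2 point(s)
  x = 5: RHS = 5, y in [4, 7]  -> 2 point(s)
  x = 8: RHS = 1, y in [1, 10]  -> 2 point(s)
  x = 10: RHS = 1, y in [1, 10]  -> 2 point(s)
Affine points: 11. Add the point at infinity: total = 12.

#E(F_11) = 12


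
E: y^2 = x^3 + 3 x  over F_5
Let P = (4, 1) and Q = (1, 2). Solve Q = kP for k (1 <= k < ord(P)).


Enumerate multiples of P until we hit Q = (1, 2):
  1P = (4, 1)
  2P = (1, 3)
  3P = (1, 2)
Match found at i = 3.

k = 3


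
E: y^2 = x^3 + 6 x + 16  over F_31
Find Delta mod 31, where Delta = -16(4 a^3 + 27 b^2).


4 a^3 + 27 b^2 = 4*6^3 + 27*16^2 = 864 + 6912 = 7776
Delta = -16 * (7776) = -124416
Delta mod 31 = 18

Delta = 18 (mod 31)


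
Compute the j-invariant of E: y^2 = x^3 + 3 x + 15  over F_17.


Delta = -16(4 a^3 + 27 b^2) mod 17 = 12
-1728 * (4 a)^3 = -1728 * (4*3)^3 mod 17 = 15
j = 15 * 12^(-1) mod 17 = 14

j = 14 (mod 17)


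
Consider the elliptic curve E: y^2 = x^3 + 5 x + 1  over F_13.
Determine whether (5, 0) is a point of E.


Check whether y^2 = x^3 + 5 x + 1 (mod 13) for (x, y) = (5, 0).
LHS: y^2 = 0^2 mod 13 = 0
RHS: x^3 + 5 x + 1 = 5^3 + 5*5 + 1 mod 13 = 8
LHS != RHS

No, not on the curve


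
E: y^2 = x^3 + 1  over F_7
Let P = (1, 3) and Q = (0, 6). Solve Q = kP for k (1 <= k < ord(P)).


Enumerate multiples of P until we hit Q = (0, 6):
  1P = (1, 3)
  2P = (0, 1)
  3P = (3, 0)
  4P = (0, 6)
Match found at i = 4.

k = 4


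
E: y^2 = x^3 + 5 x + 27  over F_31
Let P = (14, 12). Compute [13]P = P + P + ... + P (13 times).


k = 13 = 1101_2 (binary, LSB first: 1011)
Double-and-add from P = (14, 12):
  bit 0 = 1: acc = O + (14, 12) = (14, 12)
  bit 1 = 0: acc unchanged = (14, 12)
  bit 2 = 1: acc = (14, 12) + (22, 11) = (11, 7)
  bit 3 = 1: acc = (11, 7) + (18, 20) = (20, 25)

13P = (20, 25)


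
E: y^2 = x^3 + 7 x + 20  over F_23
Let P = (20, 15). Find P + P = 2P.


Doubling: s = (3 x1^2 + a) / (2 y1)
s = (3*20^2 + 7) / (2*15) mod 23 = 18
x3 = s^2 - 2 x1 mod 23 = 18^2 - 2*20 = 8
y3 = s (x1 - x3) - y1 mod 23 = 18 * (20 - 8) - 15 = 17

2P = (8, 17)


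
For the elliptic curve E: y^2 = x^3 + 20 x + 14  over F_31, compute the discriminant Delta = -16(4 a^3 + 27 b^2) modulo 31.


4 a^3 + 27 b^2 = 4*20^3 + 27*14^2 = 32000 + 5292 = 37292
Delta = -16 * (37292) = -596672
Delta mod 31 = 16

Delta = 16 (mod 31)


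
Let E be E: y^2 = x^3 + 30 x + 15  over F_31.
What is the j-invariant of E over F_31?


Delta = -16(4 a^3 + 27 b^2) mod 31 = 18
-1728 * (4 a)^3 = -1728 * (4*30)^3 mod 31 = 15
j = 15 * 18^(-1) mod 31 = 6

j = 6 (mod 31)


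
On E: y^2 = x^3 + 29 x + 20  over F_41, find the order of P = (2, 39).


Compute successive multiples of P until we hit O:
  1P = (2, 39)
  2P = (37, 2)
  3P = (7, 19)
  4P = (7, 22)
  5P = (37, 39)
  6P = (2, 2)
  7P = O

ord(P) = 7


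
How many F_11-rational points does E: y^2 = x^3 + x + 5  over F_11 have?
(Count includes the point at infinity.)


For each x in F_11, count y with y^2 = x^3 + 1 x + 5 mod 11:
  x = 0: RHS = 5, y in [4, 7]  -> 2 point(s)
  x = 2: RHS = 4, y in [2, 9]  -> 2 point(s)
  x = 5: RHS = 3, y in [5, 6]  -> 2 point(s)
  x = 7: RHS = 3, y in [5, 6]  -> 2 point(s)
  x = 10: RHS = 3, y in [5, 6]  -> 2 point(s)
Affine points: 10. Add the point at infinity: total = 11.

#E(F_11) = 11
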